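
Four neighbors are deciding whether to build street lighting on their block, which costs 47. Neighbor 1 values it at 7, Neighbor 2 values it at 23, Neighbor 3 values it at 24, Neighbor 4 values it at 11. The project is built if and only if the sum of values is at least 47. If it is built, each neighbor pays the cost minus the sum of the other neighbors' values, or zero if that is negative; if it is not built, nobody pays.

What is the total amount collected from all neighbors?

Total value 65 ≥ cost 47, so it is built.
Neighbor 1: others sum to 58; max(0, 47 - 58) = 0.
Neighbor 2: others sum to 42; max(0, 47 - 42) = 5.
Neighbor 3: others sum to 41; max(0, 47 - 41) = 6.
Neighbor 4: others sum to 54; max(0, 47 - 54) = 0.
Total collected = 0 + 5 + 6 + 0 = 11.

11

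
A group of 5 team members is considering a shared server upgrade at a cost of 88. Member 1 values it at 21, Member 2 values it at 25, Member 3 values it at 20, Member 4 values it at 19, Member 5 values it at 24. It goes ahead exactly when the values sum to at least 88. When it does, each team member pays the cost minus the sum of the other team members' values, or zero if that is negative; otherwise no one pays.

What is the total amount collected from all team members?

7

Total value 109 ≥ cost 88, so it is built.
Member 1: others sum to 88; max(0, 88 - 88) = 0.
Member 2: others sum to 84; max(0, 88 - 84) = 4.
Member 3: others sum to 89; max(0, 88 - 89) = 0.
Member 4: others sum to 90; max(0, 88 - 90) = 0.
Member 5: others sum to 85; max(0, 88 - 85) = 3.
Total collected = 0 + 4 + 0 + 0 + 3 = 7.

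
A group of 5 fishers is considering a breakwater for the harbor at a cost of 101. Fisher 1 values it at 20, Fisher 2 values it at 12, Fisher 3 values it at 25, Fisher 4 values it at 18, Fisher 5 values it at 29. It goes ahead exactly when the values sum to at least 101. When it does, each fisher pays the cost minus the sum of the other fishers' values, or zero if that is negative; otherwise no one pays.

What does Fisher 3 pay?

22

Total value 104 ≥ cost 101, so the project is built.
The other fishers' values sum to 79.
Cost minus that sum is 101 - 79 = 22.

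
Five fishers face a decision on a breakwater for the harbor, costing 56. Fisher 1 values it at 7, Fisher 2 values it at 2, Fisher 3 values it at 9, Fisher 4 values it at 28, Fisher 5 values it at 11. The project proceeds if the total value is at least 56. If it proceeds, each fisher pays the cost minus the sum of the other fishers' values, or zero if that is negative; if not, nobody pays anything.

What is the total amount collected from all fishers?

52

Total value 57 ≥ cost 56, so it is built.
Fisher 1: others sum to 50; max(0, 56 - 50) = 6.
Fisher 2: others sum to 55; max(0, 56 - 55) = 1.
Fisher 3: others sum to 48; max(0, 56 - 48) = 8.
Fisher 4: others sum to 29; max(0, 56 - 29) = 27.
Fisher 5: others sum to 46; max(0, 56 - 46) = 10.
Total collected = 6 + 1 + 8 + 27 + 10 = 52.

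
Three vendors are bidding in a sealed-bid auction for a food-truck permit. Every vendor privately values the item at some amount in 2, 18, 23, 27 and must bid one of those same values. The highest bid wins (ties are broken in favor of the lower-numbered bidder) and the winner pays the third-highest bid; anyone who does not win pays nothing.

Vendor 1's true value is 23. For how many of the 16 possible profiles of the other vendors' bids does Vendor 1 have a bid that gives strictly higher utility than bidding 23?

4

Others bid (2, 27): truth gives 0; bid 27 gives 21 > 0. Violating.
Others bid (18, 27): truth gives 0; bid 27 gives 5 > 0. Violating.
Others bid (27, 2): truth gives 0; bid 27 gives 21 > 0. Violating.
Others bid (27, 18): truth gives 0; bid 27 gives 5 > 0. Violating.
Others bid (2, 2): truth gives 21; no alternative beats it.
Others bid (2, 18): truth gives 21; no alternative beats it.
(Checking all 16 profiles: 4 have a profitable deviation, 12 do not.)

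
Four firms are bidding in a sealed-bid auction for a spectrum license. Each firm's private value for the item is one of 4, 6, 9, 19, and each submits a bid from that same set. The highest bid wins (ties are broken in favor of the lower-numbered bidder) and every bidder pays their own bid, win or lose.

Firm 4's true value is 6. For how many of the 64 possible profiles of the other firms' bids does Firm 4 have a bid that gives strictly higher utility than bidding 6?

63

Others bid (4, 4, 6): truth gives -6; bid 9 gives -3 > -6. Violating.
Others bid (4, 4, 9): truth gives -6; bid 4 gives -4 > -6. Violating.
Others bid (4, 4, 19): truth gives -6; bid 4 gives -4 > -6. Violating.
Others bid (4, 6, 4): truth gives -6; bid 9 gives -3 > -6. Violating.
Others bid (4, 4, 4): truth gives 0; no alternative beats it.
(Checking all 64 profiles: 63 have a profitable deviation, 1 does not.)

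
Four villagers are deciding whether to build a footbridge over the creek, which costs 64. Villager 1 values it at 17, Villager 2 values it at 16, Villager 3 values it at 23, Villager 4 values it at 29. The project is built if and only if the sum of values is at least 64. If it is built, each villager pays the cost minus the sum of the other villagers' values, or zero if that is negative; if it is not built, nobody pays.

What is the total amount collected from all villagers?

10

Total value 85 ≥ cost 64, so it is built.
Villager 1: others sum to 68; max(0, 64 - 68) = 0.
Villager 2: others sum to 69; max(0, 64 - 69) = 0.
Villager 3: others sum to 62; max(0, 64 - 62) = 2.
Villager 4: others sum to 56; max(0, 64 - 56) = 8.
Total collected = 0 + 0 + 2 + 8 = 10.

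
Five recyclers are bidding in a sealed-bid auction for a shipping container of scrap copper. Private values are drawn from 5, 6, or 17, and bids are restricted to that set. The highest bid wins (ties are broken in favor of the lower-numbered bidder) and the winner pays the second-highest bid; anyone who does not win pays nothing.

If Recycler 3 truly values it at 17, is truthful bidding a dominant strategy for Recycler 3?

Check each profile of the others' bids and compare truth against every alternative bid.
Others bid (5, 6, 5, 5): truth gives 11, best alternative gives 0.
Others bid (5, 6, 5, 6): truth gives 11, best alternative gives 0.
Others bid (5, 6, 6, 5): truth gives 11, best alternative gives 0.
Others bid (5, 6, 6, 6): truth gives 11, best alternative gives 0.
Others bid (6, 5, 5, 5): truth gives 11, best alternative gives 0.
Others bid (6, 5, 5, 6): truth gives 11, best alternative gives 0.
(Remaining 75 profiles checked similarly; truth is weakly best in each.)
In every case the truthful bid is at least as good as any alternative, so it is a dominant strategy.

Yes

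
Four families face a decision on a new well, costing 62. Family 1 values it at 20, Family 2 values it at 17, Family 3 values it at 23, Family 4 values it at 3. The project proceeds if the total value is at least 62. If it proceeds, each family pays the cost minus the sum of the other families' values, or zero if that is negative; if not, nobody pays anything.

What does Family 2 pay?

Total value 63 ≥ cost 62, so the project is built.
The other families' values sum to 46.
Cost minus that sum is 62 - 46 = 16.

16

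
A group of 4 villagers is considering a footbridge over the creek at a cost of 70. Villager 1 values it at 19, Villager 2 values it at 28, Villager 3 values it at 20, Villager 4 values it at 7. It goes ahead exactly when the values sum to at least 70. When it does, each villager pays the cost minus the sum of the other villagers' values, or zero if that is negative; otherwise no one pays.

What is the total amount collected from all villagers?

Total value 74 ≥ cost 70, so it is built.
Villager 1: others sum to 55; max(0, 70 - 55) = 15.
Villager 2: others sum to 46; max(0, 70 - 46) = 24.
Villager 3: others sum to 54; max(0, 70 - 54) = 16.
Villager 4: others sum to 67; max(0, 70 - 67) = 3.
Total collected = 15 + 24 + 16 + 3 = 58.

58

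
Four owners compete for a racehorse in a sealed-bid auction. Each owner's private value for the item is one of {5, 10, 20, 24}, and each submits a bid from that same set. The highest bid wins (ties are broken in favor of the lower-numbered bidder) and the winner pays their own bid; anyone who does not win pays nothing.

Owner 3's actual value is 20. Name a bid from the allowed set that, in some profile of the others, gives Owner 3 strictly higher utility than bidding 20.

Suppose Owner 1 bids 5, Owner 2 bids 5 and Owner 4 bids 5.
Bid 20: wins, pays 20, utility 20 - 20 = 0.
Bid 10: wins, pays 10, utility 20 - 10 = 10.
So bidding 10 beats truth here (10 > 0).

10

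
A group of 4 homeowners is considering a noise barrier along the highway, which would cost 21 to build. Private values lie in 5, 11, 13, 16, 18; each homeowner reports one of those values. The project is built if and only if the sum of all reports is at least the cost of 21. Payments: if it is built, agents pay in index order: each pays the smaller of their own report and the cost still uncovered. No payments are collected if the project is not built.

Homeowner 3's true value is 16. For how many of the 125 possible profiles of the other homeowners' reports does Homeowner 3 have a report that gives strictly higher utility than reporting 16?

4

Others report (5, 5, 11): truth gives 5; report 5 gives 11 > 5. Violating.
Others report (5, 5, 13): truth gives 5; report 5 gives 11 > 5. Violating.
Others report (5, 5, 16): truth gives 5; report 5 gives 11 > 5. Violating.
Others report (5, 5, 18): truth gives 5; report 5 gives 11 > 5. Violating.
Others report (5, 5, 5): truth gives 5; no alternative beats it.
Others report (5, 11, 5): truth gives 11; no alternative beats it.
(Checking all 125 profiles: 4 have a profitable deviation, 121 do not.)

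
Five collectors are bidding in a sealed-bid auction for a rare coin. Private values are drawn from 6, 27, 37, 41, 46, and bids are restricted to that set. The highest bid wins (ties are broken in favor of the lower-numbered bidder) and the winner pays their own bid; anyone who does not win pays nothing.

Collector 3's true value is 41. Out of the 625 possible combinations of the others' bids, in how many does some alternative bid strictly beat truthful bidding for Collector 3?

36

Others bid (6, 6, 6, 6): truth gives 0; bid 27 gives 14 > 0. Violating.
Others bid (6, 6, 6, 27): truth gives 0; bid 27 gives 14 > 0. Violating.
Others bid (6, 6, 6, 37): truth gives 0; bid 37 gives 4 > 0. Violating.
Others bid (6, 6, 27, 6): truth gives 0; bid 27 gives 14 > 0. Violating.
Others bid (6, 6, 6, 41): truth gives 0; no alternative beats it.
Others bid (6, 6, 6, 46): truth gives 0; no alternative beats it.
(Checking all 625 profiles: 36 have a profitable deviation, 589 do not.)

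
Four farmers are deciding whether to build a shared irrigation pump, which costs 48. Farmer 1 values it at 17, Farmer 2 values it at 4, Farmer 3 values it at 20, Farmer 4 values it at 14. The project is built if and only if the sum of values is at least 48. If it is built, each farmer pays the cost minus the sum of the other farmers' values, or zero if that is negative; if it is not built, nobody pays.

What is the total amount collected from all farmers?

30

Total value 55 ≥ cost 48, so it is built.
Farmer 1: others sum to 38; max(0, 48 - 38) = 10.
Farmer 2: others sum to 51; max(0, 48 - 51) = 0.
Farmer 3: others sum to 35; max(0, 48 - 35) = 13.
Farmer 4: others sum to 41; max(0, 48 - 41) = 7.
Total collected = 10 + 0 + 13 + 7 = 30.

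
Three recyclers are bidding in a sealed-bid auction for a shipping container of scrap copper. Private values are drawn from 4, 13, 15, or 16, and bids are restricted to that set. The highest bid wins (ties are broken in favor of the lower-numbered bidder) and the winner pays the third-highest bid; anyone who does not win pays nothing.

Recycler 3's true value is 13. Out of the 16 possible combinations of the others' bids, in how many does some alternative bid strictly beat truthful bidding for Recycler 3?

Others bid (4, 13): truth gives 0; bid 15 gives 9 > 0. Violating.
Others bid (4, 15): truth gives 0; bid 16 gives 9 > 0. Violating.
Others bid (13, 4): truth gives 0; bid 15 gives 9 > 0. Violating.
Others bid (15, 4): truth gives 0; bid 16 gives 9 > 0. Violating.
Others bid (4, 4): truth gives 9; no alternative beats it.
Others bid (4, 16): truth gives 0; no alternative beats it.
(Checking all 16 profiles: 4 have a profitable deviation, 12 do not.)

4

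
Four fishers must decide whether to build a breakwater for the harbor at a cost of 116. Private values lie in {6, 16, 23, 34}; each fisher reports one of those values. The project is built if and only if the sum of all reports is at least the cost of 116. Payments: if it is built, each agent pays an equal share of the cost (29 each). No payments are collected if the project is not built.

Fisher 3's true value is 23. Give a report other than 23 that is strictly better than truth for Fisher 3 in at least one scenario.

Suppose Fisher 1 reports 34, Fisher 2 reports 34 and Fisher 4 reports 34.
Report 23: project built, pays 29, utility 23 - 29 = -6.
Report 6: project not built, utility 0.
So reporting 6 beats truth here (0 > -6).

6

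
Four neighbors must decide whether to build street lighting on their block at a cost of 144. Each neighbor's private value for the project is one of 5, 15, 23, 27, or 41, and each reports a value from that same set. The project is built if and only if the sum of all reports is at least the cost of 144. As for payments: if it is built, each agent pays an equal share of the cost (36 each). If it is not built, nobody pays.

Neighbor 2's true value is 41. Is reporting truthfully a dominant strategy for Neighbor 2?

Check each profile of the others' reports and compare truth against every alternative report.
Others report (23, 41, 41): truth gives 5, best alternative gives 0.
Others report (27, 41, 41): truth gives 5, best alternative gives 0.
Others report (41, 23, 41): truth gives 5, best alternative gives 0.
Others report (41, 27, 41): truth gives 5, best alternative gives 0.
Others report (41, 41, 23): truth gives 5, best alternative gives 0.
Others report (41, 41, 27): truth gives 5, best alternative gives 0.
(Remaining 119 profiles checked similarly; truth is weakly best in each.)
In every case the truthful report is at least as good as any alternative, so it is a dominant strategy.

Yes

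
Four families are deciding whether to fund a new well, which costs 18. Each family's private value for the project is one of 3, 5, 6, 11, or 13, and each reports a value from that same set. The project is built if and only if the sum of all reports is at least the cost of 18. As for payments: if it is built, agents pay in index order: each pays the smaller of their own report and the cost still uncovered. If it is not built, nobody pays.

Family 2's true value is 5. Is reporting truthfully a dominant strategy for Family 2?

No

Consider the case where Family 1 reports 3, Family 3 reports 3 and Family 4 reports 11.
Truthful report 5: project built, pays 5, utility 5 - 5 = 0.
Report 3 instead: project built, pays 3, utility 5 - 3 = 2.
Since 2 > 0, reporting 3 is strictly better here, so truthful reporting is not dominant.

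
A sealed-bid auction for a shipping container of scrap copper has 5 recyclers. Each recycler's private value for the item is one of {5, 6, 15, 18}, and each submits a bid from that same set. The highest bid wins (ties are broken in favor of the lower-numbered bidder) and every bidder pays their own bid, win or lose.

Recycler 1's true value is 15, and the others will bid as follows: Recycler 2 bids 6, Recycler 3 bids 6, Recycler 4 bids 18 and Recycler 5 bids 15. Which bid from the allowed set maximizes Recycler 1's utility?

18

Bid 5: loses but pays 5, utility -5.
Bid 6: loses but pays 6, utility -6.
Bid 15: loses but pays 15, utility -15.
Bid 18: wins, pays 18, utility 15 - 18 = -3.
The best choice is 18 with utility -3.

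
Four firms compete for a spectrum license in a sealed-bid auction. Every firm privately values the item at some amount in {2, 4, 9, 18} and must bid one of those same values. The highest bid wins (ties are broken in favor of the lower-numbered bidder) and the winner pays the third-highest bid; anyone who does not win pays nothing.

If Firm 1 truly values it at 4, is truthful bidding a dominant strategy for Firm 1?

No

Consider the case where Firm 2 bids 2, Firm 3 bids 2 and Firm 4 bids 9.
Truthful bid 4: loses, pays 0, utility 0.
Bid 9 instead: wins, pays 2, utility 4 - 2 = 2.
Since 2 > 0, bidding 9 is strictly better here, so truthful bidding is not dominant.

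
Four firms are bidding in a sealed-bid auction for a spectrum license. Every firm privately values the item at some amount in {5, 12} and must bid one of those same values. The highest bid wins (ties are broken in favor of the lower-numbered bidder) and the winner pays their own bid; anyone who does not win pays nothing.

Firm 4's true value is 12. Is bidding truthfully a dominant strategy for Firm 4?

Check each profile of the others' bids and compare truth against every alternative bid.
Others bid (5, 5, 5): truth gives 0, best alternative gives 0.
Others bid (5, 5, 12): truth gives 0, best alternative gives 0.
Others bid (5, 12, 5): truth gives 0, best alternative gives 0.
Others bid (5, 12, 12): truth gives 0, best alternative gives 0.
Others bid (12, 5, 5): truth gives 0, best alternative gives 0.
Others bid (12, 5, 12): truth gives 0, best alternative gives 0.
(Remaining 2 profiles checked similarly; truth is weakly best in each.)
In every case the truthful bid is at least as good as any alternative, so it is a dominant strategy.

Yes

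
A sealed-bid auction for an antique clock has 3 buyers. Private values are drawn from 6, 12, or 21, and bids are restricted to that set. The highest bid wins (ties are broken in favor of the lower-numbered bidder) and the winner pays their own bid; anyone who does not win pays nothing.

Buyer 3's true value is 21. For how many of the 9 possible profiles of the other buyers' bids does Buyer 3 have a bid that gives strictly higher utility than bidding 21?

1

Others bid (6, 6): truth gives 0; bid 12 gives 9 > 0. Violating.
Others bid (6, 12): truth gives 0; no alternative beats it.
Others bid (6, 21): truth gives 0; no alternative beats it.
(Checking all 9 profiles: 1 has a profitable deviation, 8 do not.)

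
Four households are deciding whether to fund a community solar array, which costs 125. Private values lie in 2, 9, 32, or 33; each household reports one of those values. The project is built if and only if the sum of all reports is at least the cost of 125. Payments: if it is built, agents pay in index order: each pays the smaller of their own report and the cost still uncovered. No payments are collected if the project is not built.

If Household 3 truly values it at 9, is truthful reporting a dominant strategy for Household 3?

Check each profile of the others' reports and compare truth against every alternative report.
Others report (2, 2, 2): truth gives 0, best alternative gives 0.
Others report (2, 2, 9): truth gives 0, best alternative gives 0.
Others report (2, 2, 32): truth gives 0, best alternative gives 0.
Others report (2, 2, 33): truth gives 0, best alternative gives 0.
Others report (2, 9, 2): truth gives 0, best alternative gives 0.
Others report (2, 9, 9): truth gives 0, best alternative gives 0.
(Remaining 58 profiles checked similarly; truth is weakly best in each.)
In every case the truthful report is at least as good as any alternative, so it is a dominant strategy.

Yes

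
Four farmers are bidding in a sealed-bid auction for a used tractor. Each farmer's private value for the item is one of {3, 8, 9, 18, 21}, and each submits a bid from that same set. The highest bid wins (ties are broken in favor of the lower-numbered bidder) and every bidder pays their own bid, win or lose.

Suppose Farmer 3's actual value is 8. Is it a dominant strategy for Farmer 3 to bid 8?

Consider the case where Farmer 1 bids 3, Farmer 2 bids 3 and Farmer 4 bids 9.
Truthful bid 8: loses but pays 8, utility -8.
Bid 3 instead: loses but pays 3, utility -3.
Since -3 > -8, bidding 3 is strictly better here, so truthful bidding is not dominant.

No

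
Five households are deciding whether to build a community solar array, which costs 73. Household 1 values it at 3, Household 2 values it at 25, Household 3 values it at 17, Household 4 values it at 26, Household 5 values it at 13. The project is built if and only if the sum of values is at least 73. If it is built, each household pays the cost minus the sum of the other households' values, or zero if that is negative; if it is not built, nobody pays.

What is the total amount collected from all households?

37

Total value 84 ≥ cost 73, so it is built.
Household 1: others sum to 81; max(0, 73 - 81) = 0.
Household 2: others sum to 59; max(0, 73 - 59) = 14.
Household 3: others sum to 67; max(0, 73 - 67) = 6.
Household 4: others sum to 58; max(0, 73 - 58) = 15.
Household 5: others sum to 71; max(0, 73 - 71) = 2.
Total collected = 0 + 14 + 6 + 15 + 2 = 37.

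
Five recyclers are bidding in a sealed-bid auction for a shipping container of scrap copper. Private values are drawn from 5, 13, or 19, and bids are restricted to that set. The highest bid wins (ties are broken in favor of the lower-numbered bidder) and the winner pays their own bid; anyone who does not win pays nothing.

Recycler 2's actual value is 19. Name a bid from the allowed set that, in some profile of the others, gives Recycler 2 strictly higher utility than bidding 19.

Suppose Recycler 1 bids 5, Recycler 3 bids 5, Recycler 4 bids 5 and Recycler 5 bids 5.
Bid 19: wins, pays 19, utility 19 - 19 = 0.
Bid 13: wins, pays 13, utility 19 - 13 = 6.
So bidding 13 beats truth here (6 > 0).

13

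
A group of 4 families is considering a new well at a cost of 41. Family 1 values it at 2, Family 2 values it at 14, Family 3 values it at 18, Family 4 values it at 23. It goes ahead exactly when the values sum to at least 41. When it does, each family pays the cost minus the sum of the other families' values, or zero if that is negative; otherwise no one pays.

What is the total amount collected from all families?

Total value 57 ≥ cost 41, so it is built.
Family 1: others sum to 55; max(0, 41 - 55) = 0.
Family 2: others sum to 43; max(0, 41 - 43) = 0.
Family 3: others sum to 39; max(0, 41 - 39) = 2.
Family 4: others sum to 34; max(0, 41 - 34) = 7.
Total collected = 0 + 0 + 2 + 7 = 9.

9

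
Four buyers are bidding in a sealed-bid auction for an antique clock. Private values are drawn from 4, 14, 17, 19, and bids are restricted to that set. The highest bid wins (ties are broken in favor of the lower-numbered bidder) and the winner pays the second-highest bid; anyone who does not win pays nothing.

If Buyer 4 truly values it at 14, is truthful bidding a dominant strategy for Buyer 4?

Yes

Check each profile of the others' bids and compare truth against every alternative bid.
Others bid (4, 4, 4): truth gives 10, best alternative gives 10.
Others bid (4, 4, 14): truth gives 0, best alternative gives 0.
Others bid (4, 4, 17): truth gives 0, best alternative gives 0.
Others bid (4, 4, 19): truth gives 0, best alternative gives 0.
Others bid (4, 14, 4): truth gives 0, best alternative gives 0.
Others bid (4, 14, 14): truth gives 0, best alternative gives 0.
(Remaining 58 profiles checked similarly; truth is weakly best in each.)
In every case the truthful bid is at least as good as any alternative, so it is a dominant strategy.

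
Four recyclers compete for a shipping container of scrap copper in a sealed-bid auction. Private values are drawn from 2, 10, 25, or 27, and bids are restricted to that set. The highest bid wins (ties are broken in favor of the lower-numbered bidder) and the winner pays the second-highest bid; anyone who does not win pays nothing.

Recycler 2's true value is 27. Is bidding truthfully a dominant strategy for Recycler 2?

Yes

Check each profile of the others' bids and compare truth against every alternative bid.
Others bid (25, 2, 2): truth gives 2, best alternative gives 0.
Others bid (25, 2, 10): truth gives 2, best alternative gives 0.
Others bid (25, 2, 25): truth gives 2, best alternative gives 0.
Others bid (25, 10, 2): truth gives 2, best alternative gives 0.
Others bid (25, 10, 10): truth gives 2, best alternative gives 0.
Others bid (25, 10, 25): truth gives 2, best alternative gives 0.
(Remaining 58 profiles checked similarly; truth is weakly best in each.)
In every case the truthful bid is at least as good as any alternative, so it is a dominant strategy.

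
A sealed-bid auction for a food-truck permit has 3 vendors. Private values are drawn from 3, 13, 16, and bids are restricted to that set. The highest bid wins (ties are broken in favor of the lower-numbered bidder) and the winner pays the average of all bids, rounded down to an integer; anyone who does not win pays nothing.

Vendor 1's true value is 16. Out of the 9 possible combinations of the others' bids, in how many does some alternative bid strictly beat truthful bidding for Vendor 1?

4

Others bid (3, 3): truth gives 9; bid 3 gives 13 > 9. Violating.
Others bid (3, 13): truth gives 6; bid 13 gives 7 > 6. Violating.
Others bid (13, 3): truth gives 6; bid 13 gives 7 > 6. Violating.
Others bid (13, 13): truth gives 2; bid 13 gives 3 > 2. Violating.
Others bid (3, 16): truth gives 5; no alternative beats it.
Others bid (13, 16): truth gives 1; no alternative beats it.
(Checking all 9 profiles: 4 have a profitable deviation, 5 do not.)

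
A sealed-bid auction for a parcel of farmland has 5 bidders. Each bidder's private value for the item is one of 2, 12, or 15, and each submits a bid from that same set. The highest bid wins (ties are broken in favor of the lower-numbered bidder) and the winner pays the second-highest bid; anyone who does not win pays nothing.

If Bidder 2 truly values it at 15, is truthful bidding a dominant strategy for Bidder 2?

Check each profile of the others' bids and compare truth against every alternative bid.
Others bid (12, 2, 2, 2): truth gives 3, best alternative gives 0.
Others bid (12, 2, 2, 12): truth gives 3, best alternative gives 0.
Others bid (12, 2, 12, 2): truth gives 3, best alternative gives 0.
Others bid (12, 2, 12, 12): truth gives 3, best alternative gives 0.
Others bid (12, 12, 2, 2): truth gives 3, best alternative gives 0.
Others bid (12, 12, 2, 12): truth gives 3, best alternative gives 0.
(Remaining 75 profiles checked similarly; truth is weakly best in each.)
In every case the truthful bid is at least as good as any alternative, so it is a dominant strategy.

Yes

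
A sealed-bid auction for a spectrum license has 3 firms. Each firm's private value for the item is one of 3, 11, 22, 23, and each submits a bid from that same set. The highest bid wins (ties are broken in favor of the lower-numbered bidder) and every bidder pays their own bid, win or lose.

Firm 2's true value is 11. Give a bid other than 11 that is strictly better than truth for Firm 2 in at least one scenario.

3

Suppose Firm 1 bids 3 and Firm 3 bids 22.
Bid 11: loses but pays 11, utility -11.
Bid 3: loses but pays 3, utility -3.
So bidding 3 beats truth here (-3 > -11).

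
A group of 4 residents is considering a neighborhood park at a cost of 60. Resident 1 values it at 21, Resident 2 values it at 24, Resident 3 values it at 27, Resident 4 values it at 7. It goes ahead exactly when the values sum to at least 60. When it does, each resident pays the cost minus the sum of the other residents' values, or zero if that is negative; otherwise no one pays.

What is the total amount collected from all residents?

15

Total value 79 ≥ cost 60, so it is built.
Resident 1: others sum to 58; max(0, 60 - 58) = 2.
Resident 2: others sum to 55; max(0, 60 - 55) = 5.
Resident 3: others sum to 52; max(0, 60 - 52) = 8.
Resident 4: others sum to 72; max(0, 60 - 72) = 0.
Total collected = 2 + 5 + 8 + 0 = 15.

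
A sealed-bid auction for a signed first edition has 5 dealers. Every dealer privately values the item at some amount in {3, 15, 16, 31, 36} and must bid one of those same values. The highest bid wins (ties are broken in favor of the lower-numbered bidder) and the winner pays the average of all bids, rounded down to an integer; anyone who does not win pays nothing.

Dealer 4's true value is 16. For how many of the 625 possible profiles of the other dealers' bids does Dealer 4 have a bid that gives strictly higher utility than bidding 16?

Others bid (3, 3, 3, 15): truth gives 8; bid 15 gives 9 > 8. Violating.
Others bid (3, 3, 3, 31): truth gives 0; bid 31 gives 2 > 0. Violating.
Others bid (3, 3, 16, 3): truth gives 0; bid 31 gives 5 > 0. Violating.
Others bid (3, 3, 16, 15): truth gives 0; bid 31 gives 3 > 0. Violating.
Others bid (3, 3, 3, 3): truth gives 11; no alternative beats it.
Others bid (3, 3, 3, 16): truth gives 8; no alternative beats it.
(Checking all 625 profiles: 23 have a profitable deviation, 602 do not.)

23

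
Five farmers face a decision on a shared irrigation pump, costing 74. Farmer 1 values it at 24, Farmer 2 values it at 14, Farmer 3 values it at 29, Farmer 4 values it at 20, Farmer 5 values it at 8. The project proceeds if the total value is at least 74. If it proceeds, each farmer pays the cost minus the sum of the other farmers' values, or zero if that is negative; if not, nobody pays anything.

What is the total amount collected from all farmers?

11

Total value 95 ≥ cost 74, so it is built.
Farmer 1: others sum to 71; max(0, 74 - 71) = 3.
Farmer 2: others sum to 81; max(0, 74 - 81) = 0.
Farmer 3: others sum to 66; max(0, 74 - 66) = 8.
Farmer 4: others sum to 75; max(0, 74 - 75) = 0.
Farmer 5: others sum to 87; max(0, 74 - 87) = 0.
Total collected = 3 + 0 + 8 + 0 + 0 = 11.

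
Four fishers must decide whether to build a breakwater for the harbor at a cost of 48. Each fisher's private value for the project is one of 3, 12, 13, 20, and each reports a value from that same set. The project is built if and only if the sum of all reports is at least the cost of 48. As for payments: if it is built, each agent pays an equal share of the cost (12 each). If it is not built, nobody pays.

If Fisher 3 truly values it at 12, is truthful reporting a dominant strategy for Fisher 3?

Check each profile of the others' reports and compare truth against every alternative report.
Others report (3, 3, 3): truth gives 0, best alternative gives 0.
Others report (3, 3, 12): truth gives 0, best alternative gives 0.
Others report (3, 3, 13): truth gives 0, best alternative gives 0.
Others report (3, 3, 20): truth gives 0, best alternative gives 0.
Others report (3, 12, 3): truth gives 0, best alternative gives 0.
Others report (3, 12, 12): truth gives 0, best alternative gives 0.
(Remaining 58 profiles checked similarly; truth is weakly best in each.)
In every case the truthful report is at least as good as any alternative, so it is a dominant strategy.

Yes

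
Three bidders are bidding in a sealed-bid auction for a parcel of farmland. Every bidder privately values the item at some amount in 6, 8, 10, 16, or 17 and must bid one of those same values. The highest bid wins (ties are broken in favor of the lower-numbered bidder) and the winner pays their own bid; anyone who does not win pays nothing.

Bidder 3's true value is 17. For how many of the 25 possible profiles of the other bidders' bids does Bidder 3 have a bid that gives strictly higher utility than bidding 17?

9

Others bid (6, 6): truth gives 0; bid 8 gives 9 > 0. Violating.
Others bid (6, 8): truth gives 0; bid 10 gives 7 > 0. Violating.
Others bid (6, 10): truth gives 0; bid 16 gives 1 > 0. Violating.
Others bid (8, 6): truth gives 0; bid 10 gives 7 > 0. Violating.
Others bid (6, 16): truth gives 0; no alternative beats it.
Others bid (6, 17): truth gives 0; no alternative beats it.
(Checking all 25 profiles: 9 have a profitable deviation, 16 do not.)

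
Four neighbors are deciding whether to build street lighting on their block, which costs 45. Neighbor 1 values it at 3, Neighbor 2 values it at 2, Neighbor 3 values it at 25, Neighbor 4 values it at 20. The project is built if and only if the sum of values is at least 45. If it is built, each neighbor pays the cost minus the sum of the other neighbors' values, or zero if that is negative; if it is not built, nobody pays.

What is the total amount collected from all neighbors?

35

Total value 50 ≥ cost 45, so it is built.
Neighbor 1: others sum to 47; max(0, 45 - 47) = 0.
Neighbor 2: others sum to 48; max(0, 45 - 48) = 0.
Neighbor 3: others sum to 25; max(0, 45 - 25) = 20.
Neighbor 4: others sum to 30; max(0, 45 - 30) = 15.
Total collected = 0 + 0 + 20 + 15 = 35.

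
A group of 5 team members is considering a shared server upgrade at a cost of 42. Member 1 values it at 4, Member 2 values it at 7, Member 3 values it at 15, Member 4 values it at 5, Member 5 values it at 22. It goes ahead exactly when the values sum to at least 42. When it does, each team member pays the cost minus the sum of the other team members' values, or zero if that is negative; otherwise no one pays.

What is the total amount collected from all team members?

15

Total value 53 ≥ cost 42, so it is built.
Member 1: others sum to 49; max(0, 42 - 49) = 0.
Member 2: others sum to 46; max(0, 42 - 46) = 0.
Member 3: others sum to 38; max(0, 42 - 38) = 4.
Member 4: others sum to 48; max(0, 42 - 48) = 0.
Member 5: others sum to 31; max(0, 42 - 31) = 11.
Total collected = 0 + 0 + 4 + 0 + 11 = 15.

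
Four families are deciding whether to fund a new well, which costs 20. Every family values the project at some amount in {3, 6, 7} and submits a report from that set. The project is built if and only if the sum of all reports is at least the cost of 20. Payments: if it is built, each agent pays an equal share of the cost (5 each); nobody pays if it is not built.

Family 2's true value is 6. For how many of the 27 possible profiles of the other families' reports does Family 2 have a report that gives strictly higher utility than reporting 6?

3

Others report (3, 3, 7): truth gives 0; report 7 gives 1 > 0. Violating.
Others report (3, 7, 3): truth gives 0; report 7 gives 1 > 0. Violating.
Others report (7, 3, 3): truth gives 0; report 7 gives 1 > 0. Violating.
Others report (3, 3, 3): truth gives 0; no alternative beats it.
Others report (3, 3, 6): truth gives 0; no alternative beats it.
(Checking all 27 profiles: 3 have a profitable deviation, 24 do not.)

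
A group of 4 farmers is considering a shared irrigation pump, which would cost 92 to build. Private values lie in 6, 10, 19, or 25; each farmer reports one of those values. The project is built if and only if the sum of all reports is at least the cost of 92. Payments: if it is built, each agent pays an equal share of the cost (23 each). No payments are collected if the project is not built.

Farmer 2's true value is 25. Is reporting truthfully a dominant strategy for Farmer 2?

Check each profile of the others' reports and compare truth against every alternative report.
Others report (19, 25, 25): truth gives 2, best alternative gives 0.
Others report (25, 19, 25): truth gives 2, best alternative gives 0.
Others report (25, 25, 19): truth gives 2, best alternative gives 0.
Others report (25, 25, 25): truth gives 2, best alternative gives 2.
Others report (6, 6, 6): truth gives 0, best alternative gives 0.
Others report (6, 6, 10): truth gives 0, best alternative gives 0.
(Remaining 58 profiles checked similarly; truth is weakly best in each.)
In every case the truthful report is at least as good as any alternative, so it is a dominant strategy.

Yes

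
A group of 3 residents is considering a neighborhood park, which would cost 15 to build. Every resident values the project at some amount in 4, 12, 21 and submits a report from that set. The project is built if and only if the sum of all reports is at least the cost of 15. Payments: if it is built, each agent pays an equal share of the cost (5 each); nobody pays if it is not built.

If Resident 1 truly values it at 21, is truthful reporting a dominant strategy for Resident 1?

Yes

Check each profile of the others' reports and compare truth against every alternative report.
Others report (4, 4): truth gives 16, best alternative gives 16.
Others report (4, 12): truth gives 16, best alternative gives 16.
Others report (4, 21): truth gives 16, best alternative gives 16.
Others report (12, 4): truth gives 16, best alternative gives 16.
Others report (12, 12): truth gives 16, best alternative gives 16.
Others report (12, 21): truth gives 16, best alternative gives 16.
(Remaining 3 profiles checked similarly; truth is weakly best in each.)
In every case the truthful report is at least as good as any alternative, so it is a dominant strategy.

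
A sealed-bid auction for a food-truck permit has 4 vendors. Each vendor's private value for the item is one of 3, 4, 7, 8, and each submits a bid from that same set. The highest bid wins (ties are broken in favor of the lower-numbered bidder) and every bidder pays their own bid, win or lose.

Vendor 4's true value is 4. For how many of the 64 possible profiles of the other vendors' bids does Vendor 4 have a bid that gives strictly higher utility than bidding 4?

63

Others bid (3, 3, 4): truth gives -4; bid 3 gives -3 > -4. Violating.
Others bid (3, 3, 7): truth gives -4; bid 3 gives -3 > -4. Violating.
Others bid (3, 3, 8): truth gives -4; bid 3 gives -3 > -4. Violating.
Others bid (3, 4, 3): truth gives -4; bid 3 gives -3 > -4. Violating.
Others bid (3, 3, 3): truth gives 0; no alternative beats it.
(Checking all 64 profiles: 63 have a profitable deviation, 1 does not.)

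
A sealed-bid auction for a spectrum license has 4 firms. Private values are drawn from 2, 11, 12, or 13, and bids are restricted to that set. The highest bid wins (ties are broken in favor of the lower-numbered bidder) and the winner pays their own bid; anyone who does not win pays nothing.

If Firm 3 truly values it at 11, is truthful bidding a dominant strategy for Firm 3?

Yes

Check each profile of the others' bids and compare truth against every alternative bid.
Others bid (2, 2, 2): truth gives 0, best alternative gives 0.
Others bid (2, 2, 11): truth gives 0, best alternative gives 0.
Others bid (2, 2, 12): truth gives 0, best alternative gives 0.
Others bid (2, 2, 13): truth gives 0, best alternative gives 0.
Others bid (2, 11, 2): truth gives 0, best alternative gives 0.
Others bid (2, 11, 11): truth gives 0, best alternative gives 0.
(Remaining 58 profiles checked similarly; truth is weakly best in each.)
In every case the truthful bid is at least as good as any alternative, so it is a dominant strategy.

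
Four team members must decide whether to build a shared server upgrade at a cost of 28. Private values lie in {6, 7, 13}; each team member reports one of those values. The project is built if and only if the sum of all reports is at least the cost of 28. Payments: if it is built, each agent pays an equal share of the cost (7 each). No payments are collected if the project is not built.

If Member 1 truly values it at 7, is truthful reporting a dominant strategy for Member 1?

Yes

Check each profile of the others' reports and compare truth against every alternative report.
Others report (6, 6, 6): truth gives 0, best alternative gives 0.
Others report (6, 6, 7): truth gives 0, best alternative gives 0.
Others report (6, 6, 13): truth gives 0, best alternative gives 0.
Others report (6, 7, 6): truth gives 0, best alternative gives 0.
Others report (6, 7, 7): truth gives 0, best alternative gives 0.
Others report (6, 7, 13): truth gives 0, best alternative gives 0.
(Remaining 21 profiles checked similarly; truth is weakly best in each.)
In every case the truthful report is at least as good as any alternative, so it is a dominant strategy.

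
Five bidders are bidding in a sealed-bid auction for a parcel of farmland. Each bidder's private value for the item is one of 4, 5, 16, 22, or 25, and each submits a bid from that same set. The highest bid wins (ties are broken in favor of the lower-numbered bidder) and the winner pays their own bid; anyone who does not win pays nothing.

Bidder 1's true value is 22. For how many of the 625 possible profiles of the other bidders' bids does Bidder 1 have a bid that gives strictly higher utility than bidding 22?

81

Others bid (4, 4, 4, 4): truth gives 0; bid 4 gives 18 > 0. Violating.
Others bid (4, 4, 4, 5): truth gives 0; bid 5 gives 17 > 0. Violating.
Others bid (4, 4, 4, 16): truth gives 0; bid 16 gives 6 > 0. Violating.
Others bid (4, 4, 5, 4): truth gives 0; bid 5 gives 17 > 0. Violating.
Others bid (4, 4, 4, 22): truth gives 0; no alternative beats it.
Others bid (4, 4, 4, 25): truth gives 0; no alternative beats it.
(Checking all 625 profiles: 81 have a profitable deviation, 544 do not.)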